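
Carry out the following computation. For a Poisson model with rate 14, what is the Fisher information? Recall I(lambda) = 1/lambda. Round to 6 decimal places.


Fisher information for Poisson: I(lambda) = 1/lambda.
lambda = 14.
I(lambda) = 1/14 = 0.071429

0.071429


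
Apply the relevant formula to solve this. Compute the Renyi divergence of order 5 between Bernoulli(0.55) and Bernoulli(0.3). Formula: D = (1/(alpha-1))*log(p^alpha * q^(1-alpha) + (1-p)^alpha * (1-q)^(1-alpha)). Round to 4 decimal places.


Renyi divergence of order alpha between Bernoulli distributions:
D = (1/(alpha-1))*log(p^alpha * q^(1-alpha) + (1-p)^alpha * (1-q)^(1-alpha)).
alpha = 5, p = 0.55, q = 0.3.
p^alpha * q^(1-alpha) = 0.55^5 * 0.3^-4 = 6.213387.
(1-p)^alpha * (1-q)^(1-alpha) = 0.45^5 * 0.7^-4 = 0.076855.
sum = 6.213387 + 0.076855 = 6.290242.
D = (1/4)*log(6.290242) = 0.4597

0.4597


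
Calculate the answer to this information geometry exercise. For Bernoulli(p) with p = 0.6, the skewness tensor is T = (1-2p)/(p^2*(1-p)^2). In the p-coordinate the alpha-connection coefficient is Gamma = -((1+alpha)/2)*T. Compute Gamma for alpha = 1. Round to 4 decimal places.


Skewness (Amari-Chentsov) tensor: T = (1-2p)/(p^2*(1-p)^2).
p = 0.6, 1-2p = -0.2, p^2 = 0.36, (1-p)^2 = 0.16.
T = -0.2/(0.36 * 0.16) = -3.472222.
In the p-coordinate, Gamma^(alpha) = Gamma^(0) - (alpha/2)*T with Gamma^(0) = (1/2)*g'(p) = -T/2,
so Gamma^(alpha) = -((1+alpha)/2)*T.
alpha = 1, -(1+alpha)/2 = -1.0.
Gamma = -1.0 * -3.472222 = 3.4722

3.4722


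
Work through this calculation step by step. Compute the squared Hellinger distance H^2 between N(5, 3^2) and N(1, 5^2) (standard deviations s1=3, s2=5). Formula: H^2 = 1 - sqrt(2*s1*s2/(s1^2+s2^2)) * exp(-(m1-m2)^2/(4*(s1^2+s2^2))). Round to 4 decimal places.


Squared Hellinger distance for Gaussians:
H^2 = 1 - sqrt(2*s1*s2/(s1^2+s2^2)) * exp(-(m1-m2)^2/(4*(s1^2+s2^2))).
s1^2 = 9, s2^2 = 25, s1^2+s2^2 = 34.
sqrt(2*3*5/(34)) = 0.939336.
(m1-m2)^2 = (4)^2 = 16.
exp(-16/(4*34)) = exp(-0.117647) = 0.88901.
H^2 = 1 - 0.939336*0.88901 = 0.1649

0.1649


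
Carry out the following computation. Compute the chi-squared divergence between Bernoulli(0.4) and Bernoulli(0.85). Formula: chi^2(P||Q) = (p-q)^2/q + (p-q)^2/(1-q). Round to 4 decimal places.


Chi-squared divergence between Bernoulli distributions:
chi^2 = (p-q)^2/q + (p-q)^2/(1-q).
p = 0.4, q = 0.85, p-q = -0.45.
(p-q)^2 = 0.2025.
term1 = 0.2025/0.85 = 0.238235.
term2 = 0.2025/0.15 = 1.35.
chi^2 = 0.238235 + 1.35 = 1.5882

1.5882


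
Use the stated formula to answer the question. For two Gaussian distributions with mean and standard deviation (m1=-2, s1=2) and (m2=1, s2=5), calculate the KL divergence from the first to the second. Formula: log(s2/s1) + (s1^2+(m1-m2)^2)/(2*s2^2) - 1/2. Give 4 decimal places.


KL divergence between normal distributions:
KL = log(s2/s1) + (s1^2 + (m1-m2)^2)/(2*s2^2) - 1/2.
log(5/2) = 0.916291.
(2^2 + (-2-1)^2)/(2*5^2) = (4 + 9)/50 = 0.26.
KL = 0.916291 + 0.26 - 0.5 = 0.6763

0.6763


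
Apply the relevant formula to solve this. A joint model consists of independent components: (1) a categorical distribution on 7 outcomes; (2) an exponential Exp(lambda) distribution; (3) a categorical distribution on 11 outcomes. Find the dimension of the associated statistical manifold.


The dimension of a statistical manifold equals the number of free
(independent) real parameters of the model. For a product of independent
blocks the parameter counts add.
- categorical on 7 outcomes (probabilities sum to 1): 7-1 = 6.
- exponential (lambda): 1.
- categorical on 11 outcomes (probabilities sum to 1): 11-1 = 10.
Total = 6 + 1 + 10 = 17.
Dimension = 17

17


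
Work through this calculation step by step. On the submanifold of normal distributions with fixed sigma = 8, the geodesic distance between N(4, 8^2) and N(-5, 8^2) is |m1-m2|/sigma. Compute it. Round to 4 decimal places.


On the fixed-variance normal subfamily, geodesic distance = |m1-m2|/sigma.
|4 - -5| = 9.
sigma = 8.
d = 9/8 = 1.1250

1.1250


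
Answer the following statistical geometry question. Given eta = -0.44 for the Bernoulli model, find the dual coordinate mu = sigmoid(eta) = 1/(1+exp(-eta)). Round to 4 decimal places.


Dual coordinate (expectation parameter) for Bernoulli:
mu = 1/(1+exp(-eta)).
eta = -0.44.
exp(-eta) = exp(0.44) = 1.552707.
mu = 1/(1+1.552707) = 0.3917

0.3917


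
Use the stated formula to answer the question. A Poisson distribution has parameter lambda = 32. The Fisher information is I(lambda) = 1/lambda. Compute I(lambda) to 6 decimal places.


Fisher information for Poisson: I(lambda) = 1/lambda.
lambda = 32.
I(lambda) = 1/32 = 0.031250

0.031250


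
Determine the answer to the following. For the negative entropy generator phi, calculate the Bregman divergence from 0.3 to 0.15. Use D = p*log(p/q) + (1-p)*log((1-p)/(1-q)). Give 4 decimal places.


Bregman divergence with negative entropy generator:
D = p*log(p/q) + (1-p)*log((1-p)/(1-q)).
p = 0.3, q = 0.15.
p*log(p/q) = 0.3*log(0.3/0.15) = 0.207944.
(1-p)*log((1-p)/(1-q)) = 0.7*log(0.7/0.85) = -0.135909.
D = 0.207944 + -0.135909 = 0.0720

0.0720


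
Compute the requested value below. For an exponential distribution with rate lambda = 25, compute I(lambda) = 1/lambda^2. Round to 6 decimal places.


Fisher information for exponential: I(lambda) = 1/lambda^2.
lambda = 25, lambda^2 = 625.
I = 1/625 = 0.001600

0.001600


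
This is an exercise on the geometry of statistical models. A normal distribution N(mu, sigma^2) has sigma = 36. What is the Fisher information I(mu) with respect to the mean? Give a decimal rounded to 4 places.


The Fisher information for the mean of a normal distribution is I(mu) = 1/sigma^2.
sigma = 36, so sigma^2 = 1296.
I(mu) = 1/1296 = 0.0008

0.0008


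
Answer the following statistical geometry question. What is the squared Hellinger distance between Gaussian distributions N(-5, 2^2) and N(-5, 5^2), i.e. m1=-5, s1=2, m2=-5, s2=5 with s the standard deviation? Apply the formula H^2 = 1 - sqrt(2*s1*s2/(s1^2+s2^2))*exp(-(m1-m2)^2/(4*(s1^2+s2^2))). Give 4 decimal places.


Squared Hellinger distance for Gaussians:
H^2 = 1 - sqrt(2*s1*s2/(s1^2+s2^2)) * exp(-(m1-m2)^2/(4*(s1^2+s2^2))).
s1^2 = 4, s2^2 = 25, s1^2+s2^2 = 29.
sqrt(2*2*5/(29)) = 0.830455.
(m1-m2)^2 = (0)^2 = 0.
exp(-0/(4*29)) = exp(0.0) = 1.0.
H^2 = 1 - 0.830455*1.0 = 0.1695

0.1695


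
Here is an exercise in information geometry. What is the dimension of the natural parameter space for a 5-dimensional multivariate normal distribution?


Exponential family dimension calculation:
For 5-dim MVN: mean has 5 params, covariance has 5*6/2 = 15 unique entries.
Total dim = 5 + 15 = 20.

20


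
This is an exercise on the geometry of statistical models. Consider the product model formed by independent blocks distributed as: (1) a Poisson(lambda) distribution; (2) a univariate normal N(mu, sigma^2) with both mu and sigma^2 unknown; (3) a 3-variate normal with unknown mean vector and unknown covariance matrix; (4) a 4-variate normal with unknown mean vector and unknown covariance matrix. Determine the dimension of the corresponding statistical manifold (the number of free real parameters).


The dimension of a statistical manifold equals the number of free
(independent) real parameters of the model. For a product of independent
blocks the parameter counts add.
- Poisson (lambda): 1.
- normal (mu, sigma^2): 2.
- 3-variate normal: 3 (mean) + 3*4/2 = 6 (symmetric covariance) = 9.
- 4-variate normal: 4 (mean) + 4*5/2 = 10 (symmetric covariance) = 14.
Total = 1 + 2 + 9 + 14 = 26.
Dimension = 26

26


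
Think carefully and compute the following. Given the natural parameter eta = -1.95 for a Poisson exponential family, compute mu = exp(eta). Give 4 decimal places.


Expectation parameter for Poisson exponential family:
mu = exp(eta).
eta = -1.95.
mu = exp(-1.95) = 0.1423

0.1423


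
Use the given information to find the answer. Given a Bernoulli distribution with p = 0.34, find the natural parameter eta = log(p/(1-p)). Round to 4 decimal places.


Natural parameter for Bernoulli: eta = log(p/(1-p)).
p = 0.34, 1-p = 0.66.
p/(1-p) = 0.515152.
eta = log(0.515152) = -0.6633

-0.6633


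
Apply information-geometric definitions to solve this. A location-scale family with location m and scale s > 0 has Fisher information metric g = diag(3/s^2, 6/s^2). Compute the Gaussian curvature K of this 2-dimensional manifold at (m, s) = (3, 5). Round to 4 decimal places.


The metric has the form g = (A dm^2 + B ds^2)/s^2 with A = 3, B = 6.
Substitute u = sqrt(A/B)*m: g = B*(du^2 + ds^2)/s^2, i.e. B times the
Poincare upper half-plane metric, which has constant Gaussian curvature -1.
Scaling a 2D metric by a constant c divides the Gaussian curvature by c,
so K = -1/B = -1/(6) = -0.1667 everywhere (the point (m, s) = (3, 5) is irrelevant:
the curvature is constant).
The requested Gaussian curvature is K = -0.1667.

-0.1667


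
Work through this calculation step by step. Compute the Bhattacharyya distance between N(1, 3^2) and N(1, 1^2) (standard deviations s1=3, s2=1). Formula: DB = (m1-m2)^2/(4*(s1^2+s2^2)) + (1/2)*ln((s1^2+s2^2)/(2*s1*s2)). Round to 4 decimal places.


Bhattacharyya distance between two Gaussians:
DB = (m1-m2)^2/(4*(s1^2+s2^2)) + (1/2)*ln((s1^2+s2^2)/(2*s1*s2)).
(m1-m2)^2 = (0)^2 = 0.
s1^2+s2^2 = 9 + 1 = 10.
term1 = 0/40 = 0.0.
term2 = 0.5*ln(10/6.0) = 0.255413.
DB = 0.0 + 0.255413 = 0.2554

0.2554


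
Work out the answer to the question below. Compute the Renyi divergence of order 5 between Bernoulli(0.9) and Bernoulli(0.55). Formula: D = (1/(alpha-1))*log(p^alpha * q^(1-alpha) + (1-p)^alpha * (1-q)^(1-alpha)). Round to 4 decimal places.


Renyi divergence of order alpha between Bernoulli distributions:
D = (1/(alpha-1))*log(p^alpha * q^(1-alpha) + (1-p)^alpha * (1-q)^(1-alpha)).
alpha = 5, p = 0.9, q = 0.55.
p^alpha * q^(1-alpha) = 0.9^5 * 0.55^-4 = 6.453002.
(1-p)^alpha * (1-q)^(1-alpha) = 0.1^5 * 0.45^-4 = 0.000244.
sum = 6.453002 + 0.000244 = 6.453246.
D = (1/4)*log(6.453246) = 0.4661

0.4661


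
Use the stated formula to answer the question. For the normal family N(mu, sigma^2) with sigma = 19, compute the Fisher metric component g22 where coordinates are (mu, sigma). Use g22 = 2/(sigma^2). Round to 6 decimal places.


For the 2-parameter normal family, the Fisher metric has:
  g11 = 1/sigma^2, g22 = 2/sigma^2.
sigma = 19, sigma^2 = 361.
g22 = 0.005540

0.005540


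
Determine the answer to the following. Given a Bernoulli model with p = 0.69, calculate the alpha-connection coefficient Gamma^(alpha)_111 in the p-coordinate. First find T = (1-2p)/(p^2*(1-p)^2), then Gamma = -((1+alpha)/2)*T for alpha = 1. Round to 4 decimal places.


Skewness (Amari-Chentsov) tensor: T = (1-2p)/(p^2*(1-p)^2).
p = 0.69, 1-2p = -0.38, p^2 = 0.4761, (1-p)^2 = 0.0961.
T = -0.38/(0.4761 * 0.0961) = -8.305428.
In the p-coordinate, Gamma^(alpha) = Gamma^(0) - (alpha/2)*T with Gamma^(0) = (1/2)*g'(p) = -T/2,
so Gamma^(alpha) = -((1+alpha)/2)*T.
alpha = 1, -(1+alpha)/2 = -1.0.
Gamma = -1.0 * -8.305428 = 8.3054

8.3054


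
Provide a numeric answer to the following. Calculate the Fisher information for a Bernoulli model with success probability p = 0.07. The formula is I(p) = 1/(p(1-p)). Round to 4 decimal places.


For Bernoulli(p), Fisher information is I(p) = 1/(p*(1-p)).
p = 0.07, 1-p = 0.93.
p*(1-p) = 0.0651.
I(p) = 1/0.0651 = 15.3610

15.3610


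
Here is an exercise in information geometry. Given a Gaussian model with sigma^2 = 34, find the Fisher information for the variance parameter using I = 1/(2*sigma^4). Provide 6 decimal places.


Fisher information for variance: I(sigma^2) = 1/(2*sigma^4).
sigma^2 = 34, so sigma^4 = 1156.
I = 1/(2*1156) = 1/2312 = 0.000433

0.000433


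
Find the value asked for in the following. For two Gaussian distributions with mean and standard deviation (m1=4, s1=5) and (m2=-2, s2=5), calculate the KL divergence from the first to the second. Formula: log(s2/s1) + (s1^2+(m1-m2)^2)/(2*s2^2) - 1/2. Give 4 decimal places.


KL divergence between normal distributions:
KL = log(s2/s1) + (s1^2 + (m1-m2)^2)/(2*s2^2) - 1/2.
log(5/5) = 0.0.
(5^2 + (4--2)^2)/(2*5^2) = (25 + 36)/50 = 1.22.
KL = 0.0 + 1.22 - 0.5 = 0.7200

0.7200


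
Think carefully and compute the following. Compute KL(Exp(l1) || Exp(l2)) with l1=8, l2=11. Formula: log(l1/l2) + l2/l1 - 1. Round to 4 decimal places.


KL divergence for exponential family:
KL = log(l1/l2) + l2/l1 - 1.
log(8/11) = -0.318454.
11/8 = 1.375.
KL = -0.318454 + 1.375 - 1 = 0.0565

0.0565


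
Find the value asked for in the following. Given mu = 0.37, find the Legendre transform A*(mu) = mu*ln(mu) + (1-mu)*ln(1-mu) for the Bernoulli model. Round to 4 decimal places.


Legendre transform for Bernoulli:
A*(mu) = mu*log(mu) + (1-mu)*log(1-mu).
mu = 0.37, 1-mu = 0.63.
mu*log(mu) = 0.37*log(0.37) = -0.367873.
(1-mu)*log(1-mu) = 0.63*log(0.63) = -0.291082.
A* = -0.367873 + -0.291082 = -0.6590

-0.6590


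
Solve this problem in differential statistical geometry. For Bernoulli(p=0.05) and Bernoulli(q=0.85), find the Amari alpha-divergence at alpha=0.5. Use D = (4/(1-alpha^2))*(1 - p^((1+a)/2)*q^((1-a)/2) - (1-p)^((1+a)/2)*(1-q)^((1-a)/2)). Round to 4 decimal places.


Amari alpha-divergence:
D = (4/(1-alpha^2))*(1 - p^((1+a)/2)*q^((1-a)/2) - (1-p)^((1+a)/2)*(1-q)^((1-a)/2)).
alpha = 0.5, p = 0.05, q = 0.85.
e1 = (1+alpha)/2 = 0.75, e2 = (1-alpha)/2 = 0.25.
t1 = p^e1 * q^e2 = 0.05^0.75 * 0.85^0.25 = 0.101527.
t2 = (1-p)^e1 * (1-q)^e2 = 0.95^0.75 * 0.15^0.25 = 0.598847.
4/(1-alpha^2) = 5.333333.
D = 5.333333*(1 - 0.101527 - 0.598847) = 1.5980

1.5980


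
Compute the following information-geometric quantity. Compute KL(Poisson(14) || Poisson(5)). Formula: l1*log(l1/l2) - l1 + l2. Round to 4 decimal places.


KL divergence for Poisson:
KL = l1*log(l1/l2) - l1 + l2.
l1 = 14, l2 = 5.
log(14/5) = 1.029619.
l1*log(l1/l2) = 14 * 1.029619 = 14.414672.
KL = 14.414672 - 14 + 5 = 5.4147

5.4147


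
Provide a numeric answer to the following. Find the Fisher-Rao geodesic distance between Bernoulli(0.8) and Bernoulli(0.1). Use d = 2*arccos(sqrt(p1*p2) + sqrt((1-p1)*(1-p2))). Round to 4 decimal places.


Geodesic distance on Bernoulli manifold:
d(p1,p2) = 2*arccos(sqrt(p1*p2) + sqrt((1-p1)*(1-p2))).
sqrt(p1*p2) = sqrt(0.8*0.1) = 0.282843.
sqrt((1-p1)*(1-p2)) = sqrt(0.2*0.9) = 0.424264.
arg = 0.282843 + 0.424264 = 0.707107.
d = 2*arccos(0.707107) = 1.5708

1.5708


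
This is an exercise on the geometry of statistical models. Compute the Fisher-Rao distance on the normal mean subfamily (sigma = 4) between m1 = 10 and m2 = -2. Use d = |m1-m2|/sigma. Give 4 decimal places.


On the fixed-variance normal subfamily, geodesic distance = |m1-m2|/sigma.
|10 - -2| = 12.
sigma = 4.
d = 12/4 = 3.0000

3.0000


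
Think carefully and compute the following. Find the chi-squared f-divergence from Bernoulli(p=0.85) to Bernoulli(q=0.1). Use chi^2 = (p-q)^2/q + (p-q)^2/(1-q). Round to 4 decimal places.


Chi-squared divergence between Bernoulli distributions:
chi^2 = (p-q)^2/q + (p-q)^2/(1-q).
p = 0.85, q = 0.1, p-q = 0.75.
(p-q)^2 = 0.5625.
term1 = 0.5625/0.1 = 5.625.
term2 = 0.5625/0.9 = 0.625.
chi^2 = 5.625 + 0.625 = 6.2500

6.2500


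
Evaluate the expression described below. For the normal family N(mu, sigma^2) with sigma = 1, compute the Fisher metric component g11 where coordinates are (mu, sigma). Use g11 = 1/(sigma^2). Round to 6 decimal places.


For the 2-parameter normal family, the Fisher metric has:
  g11 = 1/sigma^2, g22 = 2/sigma^2.
sigma = 1, sigma^2 = 1.
g11 = 1.000000

1.000000


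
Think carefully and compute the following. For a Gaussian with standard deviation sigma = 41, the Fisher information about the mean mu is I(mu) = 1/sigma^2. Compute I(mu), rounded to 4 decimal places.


The Fisher information for the mean of a normal distribution is I(mu) = 1/sigma^2.
sigma = 41, so sigma^2 = 1681.
I(mu) = 1/1681 = 0.0006

0.0006


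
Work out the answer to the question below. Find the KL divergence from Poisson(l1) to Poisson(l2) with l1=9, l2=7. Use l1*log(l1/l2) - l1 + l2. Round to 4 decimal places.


KL divergence for Poisson:
KL = l1*log(l1/l2) - l1 + l2.
l1 = 9, l2 = 7.
log(9/7) = 0.251314.
l1*log(l1/l2) = 9 * 0.251314 = 2.26183.
KL = 2.26183 - 9 + 7 = 0.2618

0.2618


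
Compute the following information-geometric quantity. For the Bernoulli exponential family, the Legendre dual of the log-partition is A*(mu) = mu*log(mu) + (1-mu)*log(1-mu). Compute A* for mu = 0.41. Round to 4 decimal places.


Legendre transform for Bernoulli:
A*(mu) = mu*log(mu) + (1-mu)*log(1-mu).
mu = 0.41, 1-mu = 0.59.
mu*log(mu) = 0.41*log(0.41) = -0.365555.
(1-mu)*log(1-mu) = 0.59*log(0.59) = -0.311303.
A* = -0.365555 + -0.311303 = -0.6769

-0.6769


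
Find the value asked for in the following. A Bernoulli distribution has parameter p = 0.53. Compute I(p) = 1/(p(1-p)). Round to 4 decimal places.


For Bernoulli(p), Fisher information is I(p) = 1/(p*(1-p)).
p = 0.53, 1-p = 0.47.
p*(1-p) = 0.2491.
I(p) = 1/0.2491 = 4.0145

4.0145


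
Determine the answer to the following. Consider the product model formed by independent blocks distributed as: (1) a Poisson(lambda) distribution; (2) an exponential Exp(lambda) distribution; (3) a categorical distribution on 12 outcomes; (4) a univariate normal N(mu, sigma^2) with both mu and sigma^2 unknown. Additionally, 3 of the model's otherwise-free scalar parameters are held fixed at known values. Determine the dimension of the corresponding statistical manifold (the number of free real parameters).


The dimension of a statistical manifold equals the number of free
(independent) real parameters of the model. For a product of independent
blocks the parameter counts add.
- Poisson (lambda): 1.
- exponential (lambda): 1.
- categorical on 12 outcomes (probabilities sum to 1): 12-1 = 11.
- normal (mu, sigma^2): 2.
Total = 1 + 1 + 11 + 2 = 15.
3 parameter(s) fixed at known values: 15 - 3 = 12.
Dimension = 12

12


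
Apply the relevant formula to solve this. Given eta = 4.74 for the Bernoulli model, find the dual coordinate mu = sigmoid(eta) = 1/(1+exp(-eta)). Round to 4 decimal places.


Dual coordinate (expectation parameter) for Bernoulli:
mu = 1/(1+exp(-eta)).
eta = 4.74.
exp(-eta) = exp(-4.74) = 0.008739.
mu = 1/(1+0.008739) = 0.9913

0.9913


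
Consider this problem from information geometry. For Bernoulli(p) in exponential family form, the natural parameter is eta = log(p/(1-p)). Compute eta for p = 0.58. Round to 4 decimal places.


Natural parameter for Bernoulli: eta = log(p/(1-p)).
p = 0.58, 1-p = 0.42.
p/(1-p) = 1.380952.
eta = log(1.380952) = 0.3228

0.3228


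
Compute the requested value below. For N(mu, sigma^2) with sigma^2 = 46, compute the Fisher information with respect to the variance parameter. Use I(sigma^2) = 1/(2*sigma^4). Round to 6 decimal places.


Fisher information for variance: I(sigma^2) = 1/(2*sigma^4).
sigma^2 = 46, so sigma^4 = 2116.
I = 1/(2*2116) = 1/4232 = 0.000236

0.000236


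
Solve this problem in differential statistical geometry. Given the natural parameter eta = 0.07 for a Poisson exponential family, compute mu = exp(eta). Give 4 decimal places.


Expectation parameter for Poisson exponential family:
mu = exp(eta).
eta = 0.07.
mu = exp(0.07) = 1.0725

1.0725


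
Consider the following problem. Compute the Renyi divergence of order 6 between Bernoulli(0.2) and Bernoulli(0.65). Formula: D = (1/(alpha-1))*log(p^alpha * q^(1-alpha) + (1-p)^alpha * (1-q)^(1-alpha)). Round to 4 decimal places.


Renyi divergence of order alpha between Bernoulli distributions:
D = (1/(alpha-1))*log(p^alpha * q^(1-alpha) + (1-p)^alpha * (1-q)^(1-alpha)).
alpha = 6, p = 0.2, q = 0.65.
p^alpha * q^(1-alpha) = 0.2^6 * 0.65^-5 = 0.000552.
(1-p)^alpha * (1-q)^(1-alpha) = 0.8^6 * 0.35^-5 = 49.911394.
sum = 0.000552 + 49.911394 = 49.911946.
D = (1/5)*log(49.911946) = 0.7821

0.7821


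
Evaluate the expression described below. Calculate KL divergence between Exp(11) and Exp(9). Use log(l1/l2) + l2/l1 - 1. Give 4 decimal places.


KL divergence for exponential family:
KL = log(l1/l2) + l2/l1 - 1.
log(11/9) = 0.200671.
9/11 = 0.818182.
KL = 0.200671 + 0.818182 - 1 = 0.0189

0.0189


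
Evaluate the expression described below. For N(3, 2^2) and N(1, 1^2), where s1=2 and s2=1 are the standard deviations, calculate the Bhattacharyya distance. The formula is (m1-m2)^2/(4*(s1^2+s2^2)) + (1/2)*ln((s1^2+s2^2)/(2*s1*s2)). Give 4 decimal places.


Bhattacharyya distance between two Gaussians:
DB = (m1-m2)^2/(4*(s1^2+s2^2)) + (1/2)*ln((s1^2+s2^2)/(2*s1*s2)).
(m1-m2)^2 = (2)^2 = 4.
s1^2+s2^2 = 4 + 1 = 5.
term1 = 4/20 = 0.2.
term2 = 0.5*ln(5/4.0) = 0.111572.
DB = 0.2 + 0.111572 = 0.3116

0.3116


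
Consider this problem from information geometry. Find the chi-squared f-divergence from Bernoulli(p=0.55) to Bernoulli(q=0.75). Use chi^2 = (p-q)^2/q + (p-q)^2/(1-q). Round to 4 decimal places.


Chi-squared divergence between Bernoulli distributions:
chi^2 = (p-q)^2/q + (p-q)^2/(1-q).
p = 0.55, q = 0.75, p-q = -0.2.
(p-q)^2 = 0.04.
term1 = 0.04/0.75 = 0.053333.
term2 = 0.04/0.25 = 0.16.
chi^2 = 0.053333 + 0.16 = 0.2133

0.2133


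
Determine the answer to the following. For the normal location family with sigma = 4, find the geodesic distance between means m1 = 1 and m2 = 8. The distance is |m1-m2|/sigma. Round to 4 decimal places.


On the fixed-variance normal subfamily, geodesic distance = |m1-m2|/sigma.
|1 - 8| = 7.
sigma = 4.
d = 7/4 = 1.7500

1.7500


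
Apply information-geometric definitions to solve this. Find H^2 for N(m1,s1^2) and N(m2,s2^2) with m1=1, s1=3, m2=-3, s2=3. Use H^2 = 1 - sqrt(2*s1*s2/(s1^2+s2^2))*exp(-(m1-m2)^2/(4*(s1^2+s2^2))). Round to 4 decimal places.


Squared Hellinger distance for Gaussians:
H^2 = 1 - sqrt(2*s1*s2/(s1^2+s2^2)) * exp(-(m1-m2)^2/(4*(s1^2+s2^2))).
s1^2 = 9, s2^2 = 9, s1^2+s2^2 = 18.
sqrt(2*3*3/(18)) = 1.0.
(m1-m2)^2 = (4)^2 = 16.
exp(-16/(4*18)) = exp(-0.222222) = 0.800737.
H^2 = 1 - 1.0*0.800737 = 0.1993

0.1993


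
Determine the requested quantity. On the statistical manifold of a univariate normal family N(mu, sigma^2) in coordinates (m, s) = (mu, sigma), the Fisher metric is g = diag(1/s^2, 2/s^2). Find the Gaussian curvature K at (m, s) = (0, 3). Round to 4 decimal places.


The metric has the form g = (A dm^2 + B ds^2)/s^2 with A = 1, B = 2.
Substitute u = sqrt(A/B)*m: g = B*(du^2 + ds^2)/s^2, i.e. B times the
Poincare upper half-plane metric, which has constant Gaussian curvature -1.
Scaling a 2D metric by a constant c divides the Gaussian curvature by c,
so K = -1/B = -1/(2) = -0.5000 everywhere (the point (m, s) = (0, 3) is irrelevant:
the curvature is constant).
The requested Gaussian curvature is K = -0.5000.

-0.5000


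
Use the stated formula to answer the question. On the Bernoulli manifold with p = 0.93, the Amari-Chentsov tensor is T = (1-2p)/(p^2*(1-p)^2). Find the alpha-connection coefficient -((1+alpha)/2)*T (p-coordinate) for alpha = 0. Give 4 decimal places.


Skewness (Amari-Chentsov) tensor: T = (1-2p)/(p^2*(1-p)^2).
p = 0.93, 1-2p = -0.86, p^2 = 0.8649, (1-p)^2 = 0.0049.
T = -0.86/(0.8649 * 0.0049) = -202.92543.
In the p-coordinate, Gamma^(alpha) = Gamma^(0) - (alpha/2)*T with Gamma^(0) = (1/2)*g'(p) = -T/2,
so Gamma^(alpha) = -((1+alpha)/2)*T.
alpha = 0, -(1+alpha)/2 = -0.5.
Gamma = -0.5 * -202.92543 = 101.4627

101.4627


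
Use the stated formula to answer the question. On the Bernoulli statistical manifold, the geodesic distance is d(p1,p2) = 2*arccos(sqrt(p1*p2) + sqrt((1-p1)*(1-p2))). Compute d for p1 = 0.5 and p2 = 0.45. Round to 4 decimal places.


Geodesic distance on Bernoulli manifold:
d(p1,p2) = 2*arccos(sqrt(p1*p2) + sqrt((1-p1)*(1-p2))).
sqrt(p1*p2) = sqrt(0.5*0.45) = 0.474342.
sqrt((1-p1)*(1-p2)) = sqrt(0.5*0.55) = 0.524404.
arg = 0.474342 + 0.524404 = 0.998746.
d = 2*arccos(0.998746) = 0.1002

0.1002


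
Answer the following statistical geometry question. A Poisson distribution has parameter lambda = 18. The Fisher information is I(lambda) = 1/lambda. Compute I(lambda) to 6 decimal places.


Fisher information for Poisson: I(lambda) = 1/lambda.
lambda = 18.
I(lambda) = 1/18 = 0.055556

0.055556


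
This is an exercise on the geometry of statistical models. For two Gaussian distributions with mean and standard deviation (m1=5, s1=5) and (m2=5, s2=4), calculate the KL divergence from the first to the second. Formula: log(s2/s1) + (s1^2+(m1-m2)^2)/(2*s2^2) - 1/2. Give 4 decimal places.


KL divergence between normal distributions:
KL = log(s2/s1) + (s1^2 + (m1-m2)^2)/(2*s2^2) - 1/2.
log(4/5) = -0.223144.
(5^2 + (5-5)^2)/(2*4^2) = (25 + 0)/32 = 0.78125.
KL = -0.223144 + 0.78125 - 0.5 = 0.0581

0.0581


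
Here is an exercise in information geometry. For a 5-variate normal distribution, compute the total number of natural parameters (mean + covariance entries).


Exponential family dimension calculation:
For 5-dim MVN: mean has 5 params, covariance has 5*6/2 = 15 unique entries.
Total dim = 5 + 15 = 20.

20


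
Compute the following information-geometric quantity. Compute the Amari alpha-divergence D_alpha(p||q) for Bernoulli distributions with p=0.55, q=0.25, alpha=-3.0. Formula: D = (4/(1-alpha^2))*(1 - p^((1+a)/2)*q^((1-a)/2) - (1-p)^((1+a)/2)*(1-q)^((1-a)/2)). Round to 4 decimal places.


Amari alpha-divergence:
D = (4/(1-alpha^2))*(1 - p^((1+a)/2)*q^((1-a)/2) - (1-p)^((1+a)/2)*(1-q)^((1-a)/2)).
alpha = -3.0, p = 0.55, q = 0.25.
e1 = (1+alpha)/2 = -1.0, e2 = (1-alpha)/2 = 2.0.
t1 = p^e1 * q^e2 = 0.55^-1.0 * 0.25^2.0 = 0.113636.
t2 = (1-p)^e1 * (1-q)^e2 = 0.45^-1.0 * 0.75^2.0 = 1.25.
4/(1-alpha^2) = -0.5.
D = -0.5*(1 - 0.113636 - 1.25) = 0.1818

0.1818


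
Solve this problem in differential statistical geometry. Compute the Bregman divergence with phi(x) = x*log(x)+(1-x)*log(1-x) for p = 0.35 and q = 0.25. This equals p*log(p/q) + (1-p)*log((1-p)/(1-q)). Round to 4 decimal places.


Bregman divergence with negative entropy generator:
D = p*log(p/q) + (1-p)*log((1-p)/(1-q)).
p = 0.35, q = 0.25.
p*log(p/q) = 0.35*log(0.35/0.25) = 0.117765.
(1-p)*log((1-p)/(1-q)) = 0.65*log(0.65/0.75) = -0.093016.
D = 0.117765 + -0.093016 = 0.0247

0.0247


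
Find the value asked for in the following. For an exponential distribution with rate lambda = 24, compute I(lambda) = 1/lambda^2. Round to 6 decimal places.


Fisher information for exponential: I(lambda) = 1/lambda^2.
lambda = 24, lambda^2 = 576.
I = 1/576 = 0.001736

0.001736


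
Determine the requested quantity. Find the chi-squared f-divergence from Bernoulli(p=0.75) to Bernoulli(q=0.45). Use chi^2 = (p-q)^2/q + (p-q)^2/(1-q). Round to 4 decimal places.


Chi-squared divergence between Bernoulli distributions:
chi^2 = (p-q)^2/q + (p-q)^2/(1-q).
p = 0.75, q = 0.45, p-q = 0.3.
(p-q)^2 = 0.09.
term1 = 0.09/0.45 = 0.2.
term2 = 0.09/0.55 = 0.163636.
chi^2 = 0.2 + 0.163636 = 0.3636

0.3636


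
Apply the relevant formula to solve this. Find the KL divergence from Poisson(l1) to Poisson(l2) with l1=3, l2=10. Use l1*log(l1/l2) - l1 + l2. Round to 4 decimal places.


KL divergence for Poisson:
KL = l1*log(l1/l2) - l1 + l2.
l1 = 3, l2 = 10.
log(3/10) = -1.203973.
l1*log(l1/l2) = 3 * -1.203973 = -3.611918.
KL = -3.611918 - 3 + 10 = 3.3881

3.3881


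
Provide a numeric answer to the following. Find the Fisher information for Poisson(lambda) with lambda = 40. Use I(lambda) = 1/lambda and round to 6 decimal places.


Fisher information for Poisson: I(lambda) = 1/lambda.
lambda = 40.
I(lambda) = 1/40 = 0.025000

0.025000


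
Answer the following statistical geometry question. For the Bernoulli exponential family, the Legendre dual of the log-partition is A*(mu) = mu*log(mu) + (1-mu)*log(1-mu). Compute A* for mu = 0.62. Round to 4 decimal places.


Legendre transform for Bernoulli:
A*(mu) = mu*log(mu) + (1-mu)*log(1-mu).
mu = 0.62, 1-mu = 0.38.
mu*log(mu) = 0.62*log(0.62) = -0.296382.
(1-mu)*log(1-mu) = 0.38*log(0.38) = -0.367682.
A* = -0.296382 + -0.367682 = -0.6641

-0.6641


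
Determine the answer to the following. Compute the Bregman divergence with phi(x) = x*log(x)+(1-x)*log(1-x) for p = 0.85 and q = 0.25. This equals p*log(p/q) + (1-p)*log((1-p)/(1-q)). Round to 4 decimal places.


Bregman divergence with negative entropy generator:
D = p*log(p/q) + (1-p)*log((1-p)/(1-q)).
p = 0.85, q = 0.25.
p*log(p/q) = 0.85*log(0.85/0.25) = 1.040209.
(1-p)*log((1-p)/(1-q)) = 0.15*log(0.15/0.75) = -0.241416.
D = 1.040209 + -0.241416 = 0.7988

0.7988


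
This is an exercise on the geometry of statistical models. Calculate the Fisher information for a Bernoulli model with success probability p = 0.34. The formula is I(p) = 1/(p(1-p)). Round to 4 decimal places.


For Bernoulli(p), Fisher information is I(p) = 1/(p*(1-p)).
p = 0.34, 1-p = 0.66.
p*(1-p) = 0.2244.
I(p) = 1/0.2244 = 4.4563

4.4563


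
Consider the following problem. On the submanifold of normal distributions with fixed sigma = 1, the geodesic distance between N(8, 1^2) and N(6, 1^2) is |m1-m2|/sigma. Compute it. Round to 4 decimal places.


On the fixed-variance normal subfamily, geodesic distance = |m1-m2|/sigma.
|8 - 6| = 2.
sigma = 1.
d = 2/1 = 2.0000

2.0000


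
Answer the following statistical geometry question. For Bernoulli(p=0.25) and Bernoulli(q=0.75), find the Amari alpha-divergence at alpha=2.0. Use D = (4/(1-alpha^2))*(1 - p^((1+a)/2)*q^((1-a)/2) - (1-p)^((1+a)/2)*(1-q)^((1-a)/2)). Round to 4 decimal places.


Amari alpha-divergence:
D = (4/(1-alpha^2))*(1 - p^((1+a)/2)*q^((1-a)/2) - (1-p)^((1+a)/2)*(1-q)^((1-a)/2)).
alpha = 2.0, p = 0.25, q = 0.75.
e1 = (1+alpha)/2 = 1.5, e2 = (1-alpha)/2 = -0.5.
t1 = p^e1 * q^e2 = 0.25^1.5 * 0.75^-0.5 = 0.144338.
t2 = (1-p)^e1 * (1-q)^e2 = 0.75^1.5 * 0.25^-0.5 = 1.299038.
4/(1-alpha^2) = -1.333333.
D = -1.333333*(1 - 0.144338 - 1.299038) = 0.5912

0.5912


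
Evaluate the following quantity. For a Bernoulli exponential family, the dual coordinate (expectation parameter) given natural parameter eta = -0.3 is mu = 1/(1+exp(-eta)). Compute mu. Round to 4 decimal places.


Dual coordinate (expectation parameter) for Bernoulli:
mu = 1/(1+exp(-eta)).
eta = -0.3.
exp(-eta) = exp(0.3) = 1.349859.
mu = 1/(1+1.349859) = 0.4256

0.4256


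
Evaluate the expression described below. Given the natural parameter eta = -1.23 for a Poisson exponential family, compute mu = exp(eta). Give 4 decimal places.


Expectation parameter for Poisson exponential family:
mu = exp(eta).
eta = -1.23.
mu = exp(-1.23) = 0.2923

0.2923


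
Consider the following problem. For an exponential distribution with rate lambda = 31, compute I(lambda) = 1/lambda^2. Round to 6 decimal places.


Fisher information for exponential: I(lambda) = 1/lambda^2.
lambda = 31, lambda^2 = 961.
I = 1/961 = 0.001041

0.001041


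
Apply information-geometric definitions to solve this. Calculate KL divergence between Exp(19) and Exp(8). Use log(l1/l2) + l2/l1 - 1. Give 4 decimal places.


KL divergence for exponential family:
KL = log(l1/l2) + l2/l1 - 1.
log(19/8) = 0.864997.
8/19 = 0.421053.
KL = 0.864997 + 0.421053 - 1 = 0.2861

0.2861


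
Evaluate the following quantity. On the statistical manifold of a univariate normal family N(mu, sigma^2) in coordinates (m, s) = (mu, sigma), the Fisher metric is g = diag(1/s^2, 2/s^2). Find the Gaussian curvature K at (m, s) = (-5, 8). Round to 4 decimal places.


The metric has the form g = (A dm^2 + B ds^2)/s^2 with A = 1, B = 2.
Substitute u = sqrt(A/B)*m: g = B*(du^2 + ds^2)/s^2, i.e. B times the
Poincare upper half-plane metric, which has constant Gaussian curvature -1.
Scaling a 2D metric by a constant c divides the Gaussian curvature by c,
so K = -1/B = -1/(2) = -0.5000 everywhere (the point (m, s) = (-5, 8) is irrelevant:
the curvature is constant).
The requested Gaussian curvature is K = -0.5000.

-0.5000


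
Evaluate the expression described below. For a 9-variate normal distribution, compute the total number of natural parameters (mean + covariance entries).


Exponential family dimension calculation:
For 9-dim MVN: mean has 9 params, covariance has 9*10/2 = 45 unique entries.
Total dim = 9 + 45 = 54.

54


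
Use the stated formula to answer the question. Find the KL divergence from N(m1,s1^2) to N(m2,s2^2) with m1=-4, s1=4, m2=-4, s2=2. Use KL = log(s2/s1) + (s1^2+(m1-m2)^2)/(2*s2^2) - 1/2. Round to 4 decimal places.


KL divergence between normal distributions:
KL = log(s2/s1) + (s1^2 + (m1-m2)^2)/(2*s2^2) - 1/2.
log(2/4) = -0.693147.
(4^2 + (-4--4)^2)/(2*2^2) = (16 + 0)/8 = 2.0.
KL = -0.693147 + 2.0 - 0.5 = 0.8069

0.8069


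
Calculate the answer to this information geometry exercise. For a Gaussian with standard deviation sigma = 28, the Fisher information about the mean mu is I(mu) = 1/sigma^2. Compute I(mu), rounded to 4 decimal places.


The Fisher information for the mean of a normal distribution is I(mu) = 1/sigma^2.
sigma = 28, so sigma^2 = 784.
I(mu) = 1/784 = 0.0013

0.0013


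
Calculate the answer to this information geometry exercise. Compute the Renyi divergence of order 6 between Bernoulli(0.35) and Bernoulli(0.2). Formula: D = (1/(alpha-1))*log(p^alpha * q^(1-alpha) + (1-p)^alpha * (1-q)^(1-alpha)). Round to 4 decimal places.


Renyi divergence of order alpha between Bernoulli distributions:
D = (1/(alpha-1))*log(p^alpha * q^(1-alpha) + (1-p)^alpha * (1-q)^(1-alpha)).
alpha = 6, p = 0.35, q = 0.2.
p^alpha * q^(1-alpha) = 0.35^6 * 0.2^-5 = 5.74458.
(1-p)^alpha * (1-q)^(1-alpha) = 0.65^6 * 0.8^-5 = 0.23016.
sum = 5.74458 + 0.23016 = 5.97474.
D = (1/5)*log(5.97474) = 0.3575

0.3575


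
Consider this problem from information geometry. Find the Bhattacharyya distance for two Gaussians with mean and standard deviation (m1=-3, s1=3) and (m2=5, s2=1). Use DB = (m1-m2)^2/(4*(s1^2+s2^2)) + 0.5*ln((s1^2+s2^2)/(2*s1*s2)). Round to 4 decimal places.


Bhattacharyya distance between two Gaussians:
DB = (m1-m2)^2/(4*(s1^2+s2^2)) + (1/2)*ln((s1^2+s2^2)/(2*s1*s2)).
(m1-m2)^2 = (-8)^2 = 64.
s1^2+s2^2 = 9 + 1 = 10.
term1 = 64/40 = 1.6.
term2 = 0.5*ln(10/6.0) = 0.255413.
DB = 1.6 + 0.255413 = 1.8554

1.8554


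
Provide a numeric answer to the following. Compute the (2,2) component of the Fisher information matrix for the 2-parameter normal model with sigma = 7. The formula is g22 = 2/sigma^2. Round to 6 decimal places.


For the 2-parameter normal family, the Fisher metric has:
  g11 = 1/sigma^2, g22 = 2/sigma^2.
sigma = 7, sigma^2 = 49.
g22 = 0.040816

0.040816


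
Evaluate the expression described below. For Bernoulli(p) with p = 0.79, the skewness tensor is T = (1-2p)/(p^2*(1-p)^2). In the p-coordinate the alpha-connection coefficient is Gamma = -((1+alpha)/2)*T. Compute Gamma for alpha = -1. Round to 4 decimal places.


Skewness (Amari-Chentsov) tensor: T = (1-2p)/(p^2*(1-p)^2).
p = 0.79, 1-2p = -0.58, p^2 = 0.6241, (1-p)^2 = 0.0441.
T = -0.58/(0.6241 * 0.0441) = -21.07343.
In the p-coordinate, Gamma^(alpha) = Gamma^(0) - (alpha/2)*T with Gamma^(0) = (1/2)*g'(p) = -T/2,
so Gamma^(alpha) = -((1+alpha)/2)*T.
alpha = -1, -(1+alpha)/2 = 0.0.
Gamma = 0.0 * -21.07343 = 0.0000

0.0000


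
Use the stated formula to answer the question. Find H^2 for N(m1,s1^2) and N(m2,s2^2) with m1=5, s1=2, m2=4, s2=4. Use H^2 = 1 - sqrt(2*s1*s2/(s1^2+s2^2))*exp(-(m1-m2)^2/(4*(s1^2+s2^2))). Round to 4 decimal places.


Squared Hellinger distance for Gaussians:
H^2 = 1 - sqrt(2*s1*s2/(s1^2+s2^2)) * exp(-(m1-m2)^2/(4*(s1^2+s2^2))).
s1^2 = 4, s2^2 = 16, s1^2+s2^2 = 20.
sqrt(2*2*4/(20)) = 0.894427.
(m1-m2)^2 = (1)^2 = 1.
exp(-1/(4*20)) = exp(-0.0125) = 0.987578.
H^2 = 1 - 0.894427*0.987578 = 0.1167

0.1167


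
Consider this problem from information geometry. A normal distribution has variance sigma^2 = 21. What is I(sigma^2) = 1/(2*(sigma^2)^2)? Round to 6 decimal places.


Fisher information for variance: I(sigma^2) = 1/(2*sigma^4).
sigma^2 = 21, so sigma^4 = 441.
I = 1/(2*441) = 1/882 = 0.001134

0.001134


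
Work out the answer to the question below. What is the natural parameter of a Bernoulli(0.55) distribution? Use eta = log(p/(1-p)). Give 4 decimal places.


Natural parameter for Bernoulli: eta = log(p/(1-p)).
p = 0.55, 1-p = 0.45.
p/(1-p) = 1.222222.
eta = log(1.222222) = 0.2007

0.2007


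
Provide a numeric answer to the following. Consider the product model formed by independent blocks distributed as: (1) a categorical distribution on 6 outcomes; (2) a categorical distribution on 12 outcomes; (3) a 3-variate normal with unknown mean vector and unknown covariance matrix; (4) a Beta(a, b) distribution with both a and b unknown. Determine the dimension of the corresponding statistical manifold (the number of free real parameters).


The dimension of a statistical manifold equals the number of free
(independent) real parameters of the model. For a product of independent
blocks the parameter counts add.
- categorical on 6 outcomes (probabilities sum to 1): 6-1 = 5.
- categorical on 12 outcomes (probabilities sum to 1): 12-1 = 11.
- 3-variate normal: 3 (mean) + 3*4/2 = 6 (symmetric covariance) = 9.
- Beta (a, b): 2.
Total = 5 + 11 + 9 + 2 = 27.
Dimension = 27

27


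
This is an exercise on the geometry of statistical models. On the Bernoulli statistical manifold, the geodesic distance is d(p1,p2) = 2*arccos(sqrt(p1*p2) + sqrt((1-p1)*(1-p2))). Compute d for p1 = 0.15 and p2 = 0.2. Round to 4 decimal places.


Geodesic distance on Bernoulli manifold:
d(p1,p2) = 2*arccos(sqrt(p1*p2) + sqrt((1-p1)*(1-p2))).
sqrt(p1*p2) = sqrt(0.15*0.2) = 0.173205.
sqrt((1-p1)*(1-p2)) = sqrt(0.85*0.8) = 0.824621.
arg = 0.173205 + 0.824621 = 0.997826.
d = 2*arccos(0.997826) = 0.1319

0.1319


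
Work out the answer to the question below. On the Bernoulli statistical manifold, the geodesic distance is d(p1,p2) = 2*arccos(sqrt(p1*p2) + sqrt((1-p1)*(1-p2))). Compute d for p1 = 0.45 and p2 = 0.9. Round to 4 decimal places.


Geodesic distance on Bernoulli manifold:
d(p1,p2) = 2*arccos(sqrt(p1*p2) + sqrt((1-p1)*(1-p2))).
sqrt(p1*p2) = sqrt(0.45*0.9) = 0.636396.
sqrt((1-p1)*(1-p2)) = sqrt(0.55*0.1) = 0.234521.
arg = 0.636396 + 0.234521 = 0.870917.
d = 2*arccos(0.870917) = 1.0275

1.0275


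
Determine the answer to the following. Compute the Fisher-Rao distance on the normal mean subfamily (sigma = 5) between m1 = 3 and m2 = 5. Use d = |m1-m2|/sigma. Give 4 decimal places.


On the fixed-variance normal subfamily, geodesic distance = |m1-m2|/sigma.
|3 - 5| = 2.
sigma = 5.
d = 2/5 = 0.4000

0.4000


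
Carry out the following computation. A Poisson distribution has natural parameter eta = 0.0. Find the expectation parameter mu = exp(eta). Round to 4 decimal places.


Expectation parameter for Poisson exponential family:
mu = exp(eta).
eta = 0.0.
mu = exp(0.0) = 1.0000

1.0000


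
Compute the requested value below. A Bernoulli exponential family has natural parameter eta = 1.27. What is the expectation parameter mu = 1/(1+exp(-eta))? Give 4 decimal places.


Dual coordinate (expectation parameter) for Bernoulli:
mu = 1/(1+exp(-eta)).
eta = 1.27.
exp(-eta) = exp(-1.27) = 0.280832.
mu = 1/(1+0.280832) = 0.7807

0.7807


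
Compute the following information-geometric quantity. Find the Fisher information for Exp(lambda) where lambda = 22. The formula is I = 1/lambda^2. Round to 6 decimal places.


Fisher information for exponential: I(lambda) = 1/lambda^2.
lambda = 22, lambda^2 = 484.
I = 1/484 = 0.002066

0.002066


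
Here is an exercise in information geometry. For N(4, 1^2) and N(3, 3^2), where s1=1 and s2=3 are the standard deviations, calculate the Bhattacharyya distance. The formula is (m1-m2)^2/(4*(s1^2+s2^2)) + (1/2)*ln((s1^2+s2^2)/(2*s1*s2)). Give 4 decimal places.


Bhattacharyya distance between two Gaussians:
DB = (m1-m2)^2/(4*(s1^2+s2^2)) + (1/2)*ln((s1^2+s2^2)/(2*s1*s2)).
(m1-m2)^2 = (1)^2 = 1.
s1^2+s2^2 = 1 + 9 = 10.
term1 = 1/40 = 0.025.
term2 = 0.5*ln(10/6.0) = 0.255413.
DB = 0.025 + 0.255413 = 0.2804

0.2804


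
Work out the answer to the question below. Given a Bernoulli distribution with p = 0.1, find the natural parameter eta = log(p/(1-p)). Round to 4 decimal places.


Natural parameter for Bernoulli: eta = log(p/(1-p)).
p = 0.1, 1-p = 0.9.
p/(1-p) = 0.111111.
eta = log(0.111111) = -2.1972

-2.1972
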